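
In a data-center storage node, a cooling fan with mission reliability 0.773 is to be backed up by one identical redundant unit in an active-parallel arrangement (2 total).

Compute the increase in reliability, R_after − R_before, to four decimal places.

R_before = 0.773
R_after = 1 − (1 − 0.773)^2 = 0.9485
ΔR = 0.9485 − 0.773 = 0.1755

0.1755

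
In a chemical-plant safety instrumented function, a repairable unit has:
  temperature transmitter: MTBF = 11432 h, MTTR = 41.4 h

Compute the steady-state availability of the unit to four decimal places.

0.9964

A(temperature transmitter) = MTBF/(MTBF+MTTR) = 11432/(11432+41.4) = 0.9964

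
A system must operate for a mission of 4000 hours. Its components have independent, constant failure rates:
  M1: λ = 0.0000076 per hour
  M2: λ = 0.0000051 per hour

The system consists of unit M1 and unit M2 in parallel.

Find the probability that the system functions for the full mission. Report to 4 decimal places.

0.9994

R(M1) = exp(−0.0000076 × 4000) = 0.970057
R(M2) = exp(−0.0000051 × 4000) = 0.979807
Parallel (M1 and M2): 1 − (1 − 0.970057)(1 − 0.979807) = 0.9994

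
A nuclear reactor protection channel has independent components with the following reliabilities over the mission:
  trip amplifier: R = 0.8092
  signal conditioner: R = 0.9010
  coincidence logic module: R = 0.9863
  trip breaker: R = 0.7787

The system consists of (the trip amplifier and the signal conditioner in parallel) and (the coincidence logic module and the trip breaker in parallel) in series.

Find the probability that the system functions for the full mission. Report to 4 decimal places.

Parallel (trip amplifier and signal conditioner): 1 − (1 − 0.809200)(1 − 0.901000) = 0.981111
Parallel (coincidence logic module and trip breaker): 1 − (1 − 0.986300)(1 − 0.778700) = 0.996968
Series ([0.981111] and [0.996968]): 0.981111 × 0.996968 = 0.9781

0.9781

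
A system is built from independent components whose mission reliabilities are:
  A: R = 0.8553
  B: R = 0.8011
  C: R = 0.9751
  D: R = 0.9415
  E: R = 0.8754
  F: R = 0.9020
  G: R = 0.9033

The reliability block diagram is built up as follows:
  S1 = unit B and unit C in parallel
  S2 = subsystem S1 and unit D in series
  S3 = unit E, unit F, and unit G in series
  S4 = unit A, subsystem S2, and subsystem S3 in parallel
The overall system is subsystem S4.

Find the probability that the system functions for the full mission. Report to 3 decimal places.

0.997

Parallel (B and C): 1 − (1 − 0.80110)(1 − 0.97510) = 0.99505
Series ([0.99505] and D): 0.99505 × 0.94150 = 0.93684
Series (E, F, and G): 0.87540 × 0.90200 × 0.90330 = 0.71326
Parallel (A, [0.93684], and [0.71326]): 1 − (1 − 0.85530)(1 − 0.93684)(1 − 0.71326) = 0.997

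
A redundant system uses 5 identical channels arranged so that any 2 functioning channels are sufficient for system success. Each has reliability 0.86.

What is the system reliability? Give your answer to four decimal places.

R = Σ_{i=2}^{5} C(5,i) p^i (1−p)^{5−i} with p = 0.86
C(5,2)·0.86^2·0.14^3 = 0.020295
C(5,3)·0.86^3·0.14^2 = 0.124667
C(5,4)·0.86^4·0.14^1 = 0.382906
C(5,5)·0.86^5·0.14^0 = 0.470427
Sum = 0.9983

0.9983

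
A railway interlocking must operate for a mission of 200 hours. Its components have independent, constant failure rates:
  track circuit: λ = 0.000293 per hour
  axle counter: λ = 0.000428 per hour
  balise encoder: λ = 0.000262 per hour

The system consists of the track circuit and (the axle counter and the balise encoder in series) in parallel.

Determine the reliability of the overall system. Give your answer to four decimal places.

0.9927

R(track circuit) = exp(−0.000293 × 200) = 0.943084
R(axle counter) = exp(−0.000428 × 200) = 0.917961
R(balise encoder) = exp(−0.000262 × 200) = 0.948949
Series (axle counter and balise encoder): 0.917961 × 0.948949 = 0.871098
Parallel (track circuit and [0.871098]): 1 − (1 − 0.943084)(1 − 0.871098) = 0.9927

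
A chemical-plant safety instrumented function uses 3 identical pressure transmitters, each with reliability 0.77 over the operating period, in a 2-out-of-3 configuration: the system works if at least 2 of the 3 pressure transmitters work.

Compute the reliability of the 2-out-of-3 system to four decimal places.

0.8656

R = Σ_{i=2}^{3} C(3,i) p^i (1−p)^{3−i} with p = 0.77
C(3,2)·0.77^2·0.23^1 = 0.409101
C(3,3)·0.77^3·0.23^0 = 0.456533
Sum = 0.8656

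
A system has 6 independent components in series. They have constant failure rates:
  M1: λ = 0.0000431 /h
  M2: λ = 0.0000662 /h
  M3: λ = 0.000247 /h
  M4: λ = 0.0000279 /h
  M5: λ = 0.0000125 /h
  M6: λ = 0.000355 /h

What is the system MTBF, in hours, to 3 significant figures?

Series of exponential components: λ_sys = Σ λ_i
λ_sys = 0.0000431 + 0.0000662 + 0.000247 + 0.0000279 + 0.0000125 + 0.000355 = 7.5170e-04 /h
MTBF = 1 / λ_sys = 1330 h

1330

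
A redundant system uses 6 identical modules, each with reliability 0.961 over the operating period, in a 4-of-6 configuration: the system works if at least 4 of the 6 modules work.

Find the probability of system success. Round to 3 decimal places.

R = Σ_{i=4}^{6} C(6,i) p^i (1−p)^{6−i} with p = 0.961
C(6,4)·0.961^4·0.039^2 = 0.01946
C(6,5)·0.961^5·0.039^1 = 0.19179
C(6,6)·0.961^6·0.039^0 = 0.78766
Sum = 0.999

0.999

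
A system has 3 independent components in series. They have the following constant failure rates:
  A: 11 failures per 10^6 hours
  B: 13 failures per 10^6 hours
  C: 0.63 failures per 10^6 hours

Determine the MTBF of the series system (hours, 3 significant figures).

40600

Series of exponential components: λ_sys = Σ λ_i
λ_sys = 0.000011 + 0.000013 + 0.00000063 = 2.4630e-05 /h
MTBF = 1 / λ_sys = 40600 h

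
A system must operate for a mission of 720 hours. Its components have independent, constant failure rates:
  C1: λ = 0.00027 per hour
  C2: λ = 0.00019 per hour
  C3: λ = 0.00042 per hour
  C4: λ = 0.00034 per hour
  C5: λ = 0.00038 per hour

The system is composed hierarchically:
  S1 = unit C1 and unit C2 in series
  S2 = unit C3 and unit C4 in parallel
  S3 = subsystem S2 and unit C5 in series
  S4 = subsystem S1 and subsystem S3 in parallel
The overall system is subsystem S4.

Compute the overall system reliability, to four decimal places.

0.9204

R(C1) = exp(−0.00027 × 720) = 0.823329
R(C2) = exp(−0.00019 × 720) = 0.872145
R(C3) = exp(−0.00042 × 720) = 0.739042
R(C4) = exp(−0.00034 × 720) = 0.782861
R(C5) = exp(−0.00038 × 720) = 0.760636
Series (C1 and C2): 0.823329 × 0.872145 = 0.718062
Parallel (C3 and C4): 1 − (1 − 0.739042)(1 − 0.782861) = 0.943336
Series ([0.943336] and C5): 0.943336 × 0.760636 = 0.717535
Parallel ([0.718062] and [0.717535]): 1 − (1 − 0.718062)(1 − 0.717535) = 0.9204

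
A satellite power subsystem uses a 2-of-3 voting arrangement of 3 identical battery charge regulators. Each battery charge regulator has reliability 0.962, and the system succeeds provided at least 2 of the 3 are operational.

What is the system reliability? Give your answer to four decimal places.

0.9958

R = Σ_{i=2}^{3} C(3,i) p^i (1−p)^{3−i} with p = 0.962
C(3,2)·0.962^2·0.038^1 = 0.105501
C(3,3)·0.962^3·0.038^0 = 0.890277
Sum = 0.9958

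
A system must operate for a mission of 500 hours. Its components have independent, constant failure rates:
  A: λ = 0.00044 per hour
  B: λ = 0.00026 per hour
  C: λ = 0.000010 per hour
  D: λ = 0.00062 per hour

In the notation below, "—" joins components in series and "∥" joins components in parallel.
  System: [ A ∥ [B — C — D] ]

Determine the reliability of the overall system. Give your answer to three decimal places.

R(A) = exp(−0.00044 × 500) = 0.80252
R(B) = exp(−0.00026 × 500) = 0.87810
R(C) = exp(−0.000010 × 500) = 0.99501
R(D) = exp(−0.00062 × 500) = 0.73345
Series (B, C, and D): 0.87810 × 0.99501 × 0.73345 = 0.64083
Parallel (A and [0.64083]): 1 − (1 − 0.80252)(1 − 0.64083) = 0.929

0.929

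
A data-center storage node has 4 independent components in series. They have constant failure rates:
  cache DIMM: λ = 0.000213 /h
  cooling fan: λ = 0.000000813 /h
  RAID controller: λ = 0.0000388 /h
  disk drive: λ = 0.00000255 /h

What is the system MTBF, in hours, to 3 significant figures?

3920

Series of exponential components: λ_sys = Σ λ_i
λ_sys = 0.000213 + 0.000000813 + 0.0000388 + 0.00000255 = 2.5516e-04 /h
MTBF = 1 / λ_sys = 3920 h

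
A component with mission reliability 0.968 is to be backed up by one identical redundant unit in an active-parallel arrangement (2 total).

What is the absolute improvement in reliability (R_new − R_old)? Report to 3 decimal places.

R_before = 0.968
R_after = 1 − (1 − 0.968)^2 = 0.999
ΔR = 0.999 − 0.968 = 0.031

0.031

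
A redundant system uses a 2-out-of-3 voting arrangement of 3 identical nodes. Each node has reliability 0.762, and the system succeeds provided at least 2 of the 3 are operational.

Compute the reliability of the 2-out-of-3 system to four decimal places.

R = Σ_{i=2}^{3} C(3,i) p^i (1−p)^{3−i} with p = 0.762
C(3,2)·0.762^2·0.238^1 = 0.414580
C(3,3)·0.762^3·0.238^0 = 0.442451
Sum = 0.8570

0.8570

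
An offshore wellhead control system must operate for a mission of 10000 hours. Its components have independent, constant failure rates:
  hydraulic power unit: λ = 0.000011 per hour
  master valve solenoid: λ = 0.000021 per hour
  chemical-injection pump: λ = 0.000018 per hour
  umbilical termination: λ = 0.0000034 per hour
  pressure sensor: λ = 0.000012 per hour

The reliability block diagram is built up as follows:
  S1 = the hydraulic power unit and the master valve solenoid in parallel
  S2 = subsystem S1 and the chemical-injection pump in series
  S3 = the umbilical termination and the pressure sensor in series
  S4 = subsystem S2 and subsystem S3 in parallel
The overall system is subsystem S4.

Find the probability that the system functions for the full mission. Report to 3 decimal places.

R(hydraulic power unit) = exp(−0.000011 × 10000) = 0.89583
R(master valve solenoid) = exp(−0.000021 × 10000) = 0.81058
R(chemical-injection pump) = exp(−0.000018 × 10000) = 0.83527
R(umbilical termination) = exp(−0.0000034 × 10000) = 0.96657
R(pressure sensor) = exp(−0.000012 × 10000) = 0.88692
Parallel (hydraulic power unit and master valve solenoid): 1 − (1 − 0.89583)(1 − 0.81058) = 0.98027
Series ([0.98027] and chemical-injection pump): 0.98027 × 0.83527 = 0.81879
Series (umbilical termination and pressure sensor): 0.96657 × 0.88692 = 0.85727
Parallel ([0.81879] and [0.85727]): 1 − (1 − 0.81879)(1 − 0.85727) = 0.974

0.974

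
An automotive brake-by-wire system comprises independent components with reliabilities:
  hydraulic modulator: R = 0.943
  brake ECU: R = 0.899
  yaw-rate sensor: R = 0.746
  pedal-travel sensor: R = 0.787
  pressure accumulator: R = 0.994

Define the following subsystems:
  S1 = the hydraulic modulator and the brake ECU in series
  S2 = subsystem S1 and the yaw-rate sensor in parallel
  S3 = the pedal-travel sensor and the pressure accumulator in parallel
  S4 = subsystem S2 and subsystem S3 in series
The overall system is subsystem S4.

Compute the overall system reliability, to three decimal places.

0.960

Series (hydraulic modulator and brake ECU): 0.94300 × 0.89900 = 0.84776
Parallel ([0.84776] and yaw-rate sensor): 1 − (1 − 0.84776)(1 − 0.74600) = 0.96133
Parallel (pedal-travel sensor and pressure accumulator): 1 − (1 − 0.78700)(1 − 0.99400) = 0.99872
Series ([0.96133] and [0.99872]): 0.96133 × 0.99872 = 0.960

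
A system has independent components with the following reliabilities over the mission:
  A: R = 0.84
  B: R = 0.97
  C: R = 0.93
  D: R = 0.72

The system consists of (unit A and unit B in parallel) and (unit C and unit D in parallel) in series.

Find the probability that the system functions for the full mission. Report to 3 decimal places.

0.976

Parallel (A and B): 1 − (1 − 0.84000)(1 − 0.97000) = 0.99520
Parallel (C and D): 1 − (1 − 0.93000)(1 − 0.72000) = 0.98040
Series ([0.99520] and [0.98040]): 0.99520 × 0.98040 = 0.976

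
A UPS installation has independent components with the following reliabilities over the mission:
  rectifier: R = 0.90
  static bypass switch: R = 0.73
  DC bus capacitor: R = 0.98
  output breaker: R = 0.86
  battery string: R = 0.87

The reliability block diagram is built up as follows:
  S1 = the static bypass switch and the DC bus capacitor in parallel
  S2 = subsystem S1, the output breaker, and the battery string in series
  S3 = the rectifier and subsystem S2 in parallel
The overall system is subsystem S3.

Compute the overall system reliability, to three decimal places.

Parallel (static bypass switch and DC bus capacitor): 1 − (1 − 0.73000)(1 − 0.98000) = 0.99460
Series ([0.99460], output breaker, and battery string): 0.99460 × 0.86000 × 0.87000 = 0.74416
Parallel (rectifier and [0.74416]): 1 − (1 − 0.90000)(1 − 0.74416) = 0.974

0.974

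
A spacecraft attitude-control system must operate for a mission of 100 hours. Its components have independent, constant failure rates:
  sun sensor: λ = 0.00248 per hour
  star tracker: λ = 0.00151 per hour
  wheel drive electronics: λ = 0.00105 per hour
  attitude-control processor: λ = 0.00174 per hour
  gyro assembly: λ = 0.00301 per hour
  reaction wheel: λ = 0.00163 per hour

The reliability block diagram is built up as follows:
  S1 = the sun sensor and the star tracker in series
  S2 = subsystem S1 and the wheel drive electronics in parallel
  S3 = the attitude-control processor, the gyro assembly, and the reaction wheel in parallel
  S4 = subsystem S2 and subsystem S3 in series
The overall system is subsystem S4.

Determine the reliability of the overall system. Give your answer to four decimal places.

R(sun sensor) = exp(−0.00248 × 100) = 0.780360
R(star tracker) = exp(−0.00151 × 100) = 0.859848
R(wheel drive electronics) = exp(−0.00105 × 100) = 0.900325
R(attitude-control processor) = exp(−0.00174 × 100) = 0.840297
R(gyro assembly) = exp(−0.00301 × 100) = 0.740078
R(reaction wheel) = exp(−0.00163 × 100) = 0.849591
Series (sun sensor and star tracker): 0.780360 × 0.859848 = 0.670991
Parallel ([0.670991] and wheel drive electronics): 1 − (1 − 0.670991)(1 − 0.900325) = 0.967206
Parallel (attitude-control processor, gyro assembly, and reaction wheel): 1 − (1 − 0.840297)(1 − 0.740078)(1 − 0.849591) = 0.993756
Series ([0.967206] and [0.993756]): 0.967206 × 0.993756 = 0.9612

0.9612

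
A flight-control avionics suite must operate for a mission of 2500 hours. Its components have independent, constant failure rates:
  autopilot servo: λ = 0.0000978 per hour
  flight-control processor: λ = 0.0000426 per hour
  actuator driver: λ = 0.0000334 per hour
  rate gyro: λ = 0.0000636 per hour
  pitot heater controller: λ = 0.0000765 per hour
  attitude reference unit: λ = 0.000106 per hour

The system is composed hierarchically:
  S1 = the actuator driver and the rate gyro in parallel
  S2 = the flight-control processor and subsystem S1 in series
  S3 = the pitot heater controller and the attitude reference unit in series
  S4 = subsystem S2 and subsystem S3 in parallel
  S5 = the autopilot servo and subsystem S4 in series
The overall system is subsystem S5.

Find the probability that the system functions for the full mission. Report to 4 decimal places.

0.7511

R(autopilot servo) = exp(−0.0000978 × 2500) = 0.783096
R(flight-control processor) = exp(−0.0000426 × 2500) = 0.898975
R(actuator driver) = exp(−0.0000334 × 2500) = 0.919891
R(rate gyro) = exp(−0.0000636 × 2500) = 0.852996
R(pitot heater controller) = exp(−0.0000765 × 2500) = 0.825926
R(attitude reference unit) = exp(−0.000106 × 2500) = 0.767206
Parallel (actuator driver and rate gyro): 1 − (1 − 0.919891)(1 − 0.852996) = 0.988224
Series (flight-control processor and [0.988224]): 0.898975 × 0.988224 = 0.888389
Series (pitot heater controller and attitude reference unit): 0.825926 × 0.767206 = 0.633655
Parallel ([0.888389] and [0.633655]): 1 − (1 − 0.888389)(1 − 0.633655) = 0.959112
Series (autopilot servo and [0.959112]): 0.783096 × 0.959112 = 0.7511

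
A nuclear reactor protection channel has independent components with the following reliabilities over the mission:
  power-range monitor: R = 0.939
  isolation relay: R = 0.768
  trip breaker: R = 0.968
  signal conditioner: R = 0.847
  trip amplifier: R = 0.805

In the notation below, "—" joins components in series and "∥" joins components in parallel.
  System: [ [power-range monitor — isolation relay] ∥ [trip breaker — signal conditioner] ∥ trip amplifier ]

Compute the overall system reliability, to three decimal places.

Series (power-range monitor and isolation relay): 0.93900 × 0.76800 = 0.72115
Series (trip breaker and signal conditioner): 0.96800 × 0.84700 = 0.81990
Parallel ([0.72115], [0.81990], and trip amplifier): 1 − (1 − 0.72115)(1 − 0.81990)(1 − 0.80500) = 0.990

0.990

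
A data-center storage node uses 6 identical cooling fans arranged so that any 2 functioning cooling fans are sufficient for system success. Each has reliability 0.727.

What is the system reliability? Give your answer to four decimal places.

0.9930

R = Σ_{i=2}^{6} C(6,i) p^i (1−p)^{6−i} with p = 0.727
C(6,2)·0.727^2·0.273^4 = 0.044036
C(6,3)·0.727^3·0.273^3 = 0.156358
C(6,4)·0.727^4·0.273^2 = 0.312287
C(6,5)·0.727^5·0.273^1 = 0.332649
C(6,6)·0.727^6·0.273^0 = 0.147641
Sum = 0.9930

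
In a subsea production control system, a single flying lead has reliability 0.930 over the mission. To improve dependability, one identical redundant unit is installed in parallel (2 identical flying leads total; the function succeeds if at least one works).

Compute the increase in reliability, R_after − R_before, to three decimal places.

0.065

R_before = 0.930
R_after = 1 − (1 − 0.930)^2 = 0.995
ΔR = 0.995 − 0.930 = 0.065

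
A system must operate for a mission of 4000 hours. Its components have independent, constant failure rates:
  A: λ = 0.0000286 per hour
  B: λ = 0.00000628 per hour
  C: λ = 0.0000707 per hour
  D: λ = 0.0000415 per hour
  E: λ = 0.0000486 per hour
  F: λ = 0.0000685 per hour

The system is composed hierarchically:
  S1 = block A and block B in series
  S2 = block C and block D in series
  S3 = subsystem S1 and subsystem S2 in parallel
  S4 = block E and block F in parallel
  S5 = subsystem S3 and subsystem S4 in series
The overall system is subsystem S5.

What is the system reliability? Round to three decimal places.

R(A) = exp(−0.0000286 × 4000) = 0.89190
R(B) = exp(−0.00000628 × 4000) = 0.97519
R(C) = exp(−0.0000707 × 4000) = 0.75367
R(D) = exp(−0.0000415 × 4000) = 0.84705
R(E) = exp(−0.0000486 × 4000) = 0.82333
R(F) = exp(−0.0000685 × 4000) = 0.76033
Series (A and B): 0.89190 × 0.97519 = 0.86977
Series (C and D): 0.75367 × 0.84705 = 0.63840
Parallel ([0.86977] and [0.63840]): 1 − (1 − 0.86977)(1 − 0.63840) = 0.95291
Parallel (E and F): 1 − (1 − 0.82333)(1 − 0.76033) = 0.95766
Series ([0.95291] and [0.95766]): 0.95291 × 0.95766 = 0.913

0.913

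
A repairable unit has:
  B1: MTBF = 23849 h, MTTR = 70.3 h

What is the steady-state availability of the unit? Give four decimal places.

0.9971

A(B1) = MTBF/(MTBF+MTTR) = 23849/(23849+70.3) = 0.9971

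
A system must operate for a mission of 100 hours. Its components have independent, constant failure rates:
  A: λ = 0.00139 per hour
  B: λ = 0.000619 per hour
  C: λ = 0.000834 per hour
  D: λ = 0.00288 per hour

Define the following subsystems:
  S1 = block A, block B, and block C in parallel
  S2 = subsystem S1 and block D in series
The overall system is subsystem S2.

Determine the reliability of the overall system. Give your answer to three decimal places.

R(A) = exp(−0.00139 × 100) = 0.87023
R(B) = exp(−0.000619 × 100) = 0.93998
R(C) = exp(−0.000834 × 100) = 0.91998
R(D) = exp(−0.00288 × 100) = 0.74976
Parallel (A, B, and C): 1 − (1 − 0.87023)(1 − 0.93998)(1 − 0.91998) = 0.99938
Series ([0.99938] and D): 0.99938 × 0.74976 = 0.749

0.749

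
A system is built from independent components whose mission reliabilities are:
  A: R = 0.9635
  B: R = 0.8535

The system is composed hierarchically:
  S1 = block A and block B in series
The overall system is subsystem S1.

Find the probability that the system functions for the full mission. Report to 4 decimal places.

0.8223

Series (A and B): 0.963500 × 0.853500 = 0.8223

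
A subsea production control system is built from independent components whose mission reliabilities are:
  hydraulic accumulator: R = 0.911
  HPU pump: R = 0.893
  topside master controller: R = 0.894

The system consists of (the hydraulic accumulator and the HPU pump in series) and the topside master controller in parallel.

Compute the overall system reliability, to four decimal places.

Series (hydraulic accumulator and HPU pump): 0.911000 × 0.893000 = 0.813523
Parallel ([0.813523] and topside master controller): 1 − (1 − 0.813523)(1 − 0.894000) = 0.9802

0.9802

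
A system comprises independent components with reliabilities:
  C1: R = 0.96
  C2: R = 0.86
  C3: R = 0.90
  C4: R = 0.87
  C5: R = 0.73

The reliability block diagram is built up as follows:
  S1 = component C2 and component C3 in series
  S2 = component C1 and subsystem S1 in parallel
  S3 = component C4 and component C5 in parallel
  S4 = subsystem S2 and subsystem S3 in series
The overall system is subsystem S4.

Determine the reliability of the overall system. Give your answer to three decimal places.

Series (C2 and C3): 0.86000 × 0.90000 = 0.77400
Parallel (C1 and [0.77400]): 1 − (1 − 0.96000)(1 − 0.77400) = 0.99096
Parallel (C4 and C5): 1 − (1 − 0.87000)(1 − 0.73000) = 0.96490
Series ([0.99096] and [0.96490]): 0.99096 × 0.96490 = 0.956

0.956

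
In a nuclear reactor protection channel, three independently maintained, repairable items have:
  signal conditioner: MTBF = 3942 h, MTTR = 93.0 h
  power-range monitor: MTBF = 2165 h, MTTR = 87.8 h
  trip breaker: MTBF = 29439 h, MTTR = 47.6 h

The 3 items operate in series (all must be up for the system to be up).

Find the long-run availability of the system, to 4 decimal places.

0.9374

A(signal conditioner) = MTBF/(MTBF+MTTR) = 3942/(3942+93.0) = 0.976952
A(power-range monitor) = MTBF/(MTBF+MTTR) = 2165/(2165+87.8) = 0.961026
A(trip breaker) = MTBF/(MTBF+MTTR) = 29439/(29439+47.6) = 0.998386
Series availability: 0.976952 × 0.961026 × 0.998386 = 0.9374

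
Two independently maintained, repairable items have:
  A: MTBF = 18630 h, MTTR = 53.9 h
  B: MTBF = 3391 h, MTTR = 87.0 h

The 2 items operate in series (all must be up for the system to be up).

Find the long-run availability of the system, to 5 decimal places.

A(A) = MTBF/(MTBF+MTTR) = 18630/(18630+53.9) = 0.997115
A(B) = MTBF/(MTBF+MTTR) = 3391/(3391+87.0) = 0.974986
Series availability: 0.997115 × 0.974986 = 0.97217

0.97217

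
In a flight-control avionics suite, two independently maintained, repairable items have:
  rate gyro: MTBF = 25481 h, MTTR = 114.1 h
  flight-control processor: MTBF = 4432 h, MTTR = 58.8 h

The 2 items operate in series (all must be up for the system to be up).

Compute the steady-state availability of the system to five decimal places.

A(rate gyro) = MTBF/(MTBF+MTTR) = 25481/(25481+114.1) = 0.995542
A(flight-control processor) = MTBF/(MTBF+MTTR) = 4432/(4432+58.8) = 0.986907
Series availability: 0.995542 × 0.986907 = 0.98251

0.98251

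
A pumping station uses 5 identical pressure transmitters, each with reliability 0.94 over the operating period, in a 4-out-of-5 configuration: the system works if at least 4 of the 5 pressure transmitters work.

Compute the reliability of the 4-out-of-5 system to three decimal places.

0.968

R = Σ_{i=4}^{5} C(5,i) p^i (1−p)^{5−i} with p = 0.94
C(5,4)·0.94^4·0.06^1 = 0.23422
C(5,5)·0.94^5·0.06^0 = 0.73390
Sum = 0.968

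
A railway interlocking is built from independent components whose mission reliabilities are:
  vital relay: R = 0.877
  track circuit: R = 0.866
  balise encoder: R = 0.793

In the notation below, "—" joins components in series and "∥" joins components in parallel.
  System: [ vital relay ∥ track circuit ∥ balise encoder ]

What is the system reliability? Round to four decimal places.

0.9966

Parallel (vital relay, track circuit, and balise encoder): 1 − (1 − 0.877000)(1 − 0.866000)(1 − 0.793000) = 0.9966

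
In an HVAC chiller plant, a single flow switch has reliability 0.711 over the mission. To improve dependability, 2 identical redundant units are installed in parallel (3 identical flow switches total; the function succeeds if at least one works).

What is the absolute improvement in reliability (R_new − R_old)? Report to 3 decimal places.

R_before = 0.711
R_after = 1 − (1 − 0.711)^3 = 0.976
ΔR = 0.976 − 0.711 = 0.265

0.265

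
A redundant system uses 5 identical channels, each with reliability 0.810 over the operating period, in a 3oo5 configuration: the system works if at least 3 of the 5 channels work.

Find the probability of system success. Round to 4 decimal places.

R = Σ_{i=3}^{5} C(5,i) p^i (1−p)^{5−i} with p = 0.810
C(5,3)·0.810^3·0.190^2 = 0.191850
C(5,4)·0.810^4·0.190^1 = 0.408944
C(5,5)·0.810^5·0.190^0 = 0.348678
Sum = 0.9495

0.9495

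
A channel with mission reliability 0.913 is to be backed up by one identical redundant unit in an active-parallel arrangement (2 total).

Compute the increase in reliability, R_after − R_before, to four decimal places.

0.0794

R_before = 0.913
R_after = 1 − (1 − 0.913)^2 = 0.9924
ΔR = 0.9924 − 0.913 = 0.0794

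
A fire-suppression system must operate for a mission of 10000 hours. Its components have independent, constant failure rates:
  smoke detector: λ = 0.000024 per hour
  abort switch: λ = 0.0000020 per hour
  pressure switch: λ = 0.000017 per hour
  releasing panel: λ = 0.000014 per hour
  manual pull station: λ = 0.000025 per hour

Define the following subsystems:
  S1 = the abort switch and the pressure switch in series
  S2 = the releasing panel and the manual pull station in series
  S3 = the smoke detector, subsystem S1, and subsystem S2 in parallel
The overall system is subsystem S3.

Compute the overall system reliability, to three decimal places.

R(smoke detector) = exp(−0.000024 × 10000) = 0.78663
R(abort switch) = exp(−0.0000020 × 10000) = 0.98020
R(pressure switch) = exp(−0.000017 × 10000) = 0.84366
R(releasing panel) = exp(−0.000014 × 10000) = 0.86936
R(manual pull station) = exp(−0.000025 × 10000) = 0.77880
Series (abort switch and pressure switch): 0.98020 × 0.84366 = 0.82696
Series (releasing panel and manual pull station): 0.86936 × 0.77880 = 0.67706
Parallel (smoke detector, [0.82696], and [0.67706]): 1 − (1 − 0.78663)(1 − 0.82696)(1 − 0.67706) = 0.988

0.988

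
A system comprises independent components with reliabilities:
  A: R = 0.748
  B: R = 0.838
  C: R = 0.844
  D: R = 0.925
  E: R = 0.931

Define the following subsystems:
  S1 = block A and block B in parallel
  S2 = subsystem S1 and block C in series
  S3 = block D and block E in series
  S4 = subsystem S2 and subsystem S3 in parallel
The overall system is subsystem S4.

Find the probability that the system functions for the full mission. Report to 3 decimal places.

Parallel (A and B): 1 − (1 − 0.74800)(1 − 0.83800) = 0.95918
Series ([0.95918] and C): 0.95918 × 0.84400 = 0.80955
Series (D and E): 0.92500 × 0.93100 = 0.86118
Parallel ([0.80955] and [0.86118]): 1 − (1 − 0.80955)(1 − 0.86118) = 0.974

0.974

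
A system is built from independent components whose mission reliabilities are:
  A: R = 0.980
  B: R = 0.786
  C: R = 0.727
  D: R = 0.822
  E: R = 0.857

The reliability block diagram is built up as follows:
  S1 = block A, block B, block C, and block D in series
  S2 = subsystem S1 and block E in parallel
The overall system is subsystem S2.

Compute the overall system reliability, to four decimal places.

Series (A, B, C, and D): 0.980000 × 0.786000 × 0.727000 × 0.822000 = 0.460315
Parallel ([0.460315] and E): 1 − (1 − 0.460315)(1 − 0.857000) = 0.9228

0.9228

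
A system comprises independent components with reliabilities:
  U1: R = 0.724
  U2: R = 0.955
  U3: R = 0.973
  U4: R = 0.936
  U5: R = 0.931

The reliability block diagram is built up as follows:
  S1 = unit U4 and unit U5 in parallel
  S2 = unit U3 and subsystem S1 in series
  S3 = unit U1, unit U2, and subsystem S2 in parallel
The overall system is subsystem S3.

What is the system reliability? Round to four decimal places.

0.9996

Parallel (U4 and U5): 1 − (1 − 0.936000)(1 − 0.931000) = 0.995584
Series (U3 and [0.995584]): 0.973000 × 0.995584 = 0.968703
Parallel (U1, U2, and [0.968703]): 1 − (1 − 0.724000)(1 − 0.955000)(1 − 0.968703) = 0.9996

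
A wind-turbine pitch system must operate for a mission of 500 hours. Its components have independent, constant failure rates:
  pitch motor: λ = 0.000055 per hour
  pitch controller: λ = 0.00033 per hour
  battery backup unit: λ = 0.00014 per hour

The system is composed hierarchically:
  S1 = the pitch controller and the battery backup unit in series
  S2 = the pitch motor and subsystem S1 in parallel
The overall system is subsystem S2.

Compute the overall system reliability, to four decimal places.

R(pitch motor) = exp(−0.000055 × 500) = 0.972875
R(pitch controller) = exp(−0.00033 × 500) = 0.847894
R(battery backup unit) = exp(−0.00014 × 500) = 0.932394
Series (pitch controller and battery backup unit): 0.847894 × 0.932394 = 0.790571
Parallel (pitch motor and [0.790571]): 1 − (1 − 0.972875)(1 − 0.790571) = 0.9943

0.9943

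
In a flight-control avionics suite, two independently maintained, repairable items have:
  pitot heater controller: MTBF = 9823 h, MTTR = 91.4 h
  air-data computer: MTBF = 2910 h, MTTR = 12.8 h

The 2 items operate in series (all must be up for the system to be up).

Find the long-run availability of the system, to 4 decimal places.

0.9864

A(pitot heater controller) = MTBF/(MTBF+MTTR) = 9823/(9823+91.4) = 0.990781
A(air-data computer) = MTBF/(MTBF+MTTR) = 2910/(2910+12.8) = 0.995621
Series availability: 0.990781 × 0.995621 = 0.9864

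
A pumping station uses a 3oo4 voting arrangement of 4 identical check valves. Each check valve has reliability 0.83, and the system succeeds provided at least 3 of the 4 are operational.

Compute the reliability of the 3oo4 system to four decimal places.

R = Σ_{i=3}^{4} C(4,i) p^i (1−p)^{4−i} with p = 0.83
C(4,3)·0.83^3·0.17^1 = 0.388815
C(4,4)·0.83^4·0.17^0 = 0.474583
Sum = 0.8634

0.8634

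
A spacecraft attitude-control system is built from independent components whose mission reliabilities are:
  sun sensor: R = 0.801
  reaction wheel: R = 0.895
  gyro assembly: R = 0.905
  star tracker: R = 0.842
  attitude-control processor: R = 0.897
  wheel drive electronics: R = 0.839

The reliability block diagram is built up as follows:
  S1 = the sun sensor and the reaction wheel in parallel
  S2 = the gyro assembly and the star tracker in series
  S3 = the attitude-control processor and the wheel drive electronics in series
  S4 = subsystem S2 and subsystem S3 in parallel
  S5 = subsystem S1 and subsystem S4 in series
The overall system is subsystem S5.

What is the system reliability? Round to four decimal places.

Parallel (sun sensor and reaction wheel): 1 − (1 − 0.801000)(1 − 0.895000) = 0.979105
Series (gyro assembly and star tracker): 0.905000 × 0.842000 = 0.762010
Series (attitude-control processor and wheel drive electronics): 0.897000 × 0.839000 = 0.752583
Parallel ([0.762010] and [0.752583]): 1 − (1 − 0.762010)(1 − 0.752583) = 0.941117
Series ([0.979105] and [0.941117]): 0.979105 × 0.941117 = 0.9215

0.9215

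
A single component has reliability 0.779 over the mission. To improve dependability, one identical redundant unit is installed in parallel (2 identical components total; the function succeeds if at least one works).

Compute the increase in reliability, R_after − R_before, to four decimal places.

R_before = 0.779
R_after = 1 − (1 − 0.779)^2 = 0.9512
ΔR = 0.9512 − 0.779 = 0.1722

0.1722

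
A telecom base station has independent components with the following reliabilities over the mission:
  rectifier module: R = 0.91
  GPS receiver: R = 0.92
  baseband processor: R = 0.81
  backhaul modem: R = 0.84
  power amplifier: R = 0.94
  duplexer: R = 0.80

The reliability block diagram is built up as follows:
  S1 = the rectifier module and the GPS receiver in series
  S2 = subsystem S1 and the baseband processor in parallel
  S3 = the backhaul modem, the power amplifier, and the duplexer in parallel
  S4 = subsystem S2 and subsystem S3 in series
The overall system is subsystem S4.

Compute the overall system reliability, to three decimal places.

Series (rectifier module and GPS receiver): 0.91000 × 0.92000 = 0.83720
Parallel ([0.83720] and baseband processor): 1 − (1 − 0.83720)(1 − 0.81000) = 0.96907
Parallel (backhaul modem, power amplifier, and duplexer): 1 − (1 − 0.84000)(1 − 0.94000)(1 − 0.80000) = 0.99808
Series ([0.96907] and [0.99808]): 0.96907 × 0.99808 = 0.967

0.967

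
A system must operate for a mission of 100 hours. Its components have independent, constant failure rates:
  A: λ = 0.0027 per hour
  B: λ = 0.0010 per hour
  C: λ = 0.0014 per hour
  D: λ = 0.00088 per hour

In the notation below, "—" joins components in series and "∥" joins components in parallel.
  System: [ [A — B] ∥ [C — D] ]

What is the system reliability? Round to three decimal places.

0.937

R(A) = exp(−0.0027 × 100) = 0.76338
R(B) = exp(−0.0010 × 100) = 0.90484
R(C) = exp(−0.0014 × 100) = 0.86936
R(D) = exp(−0.00088 × 100) = 0.91576
Series (A and B): 0.76338 × 0.90484 = 0.69074
Series (C and D): 0.86936 × 0.91576 = 0.79613
Parallel ([0.69074] and [0.79613]): 1 − (1 − 0.69074)(1 − 0.79613) = 0.937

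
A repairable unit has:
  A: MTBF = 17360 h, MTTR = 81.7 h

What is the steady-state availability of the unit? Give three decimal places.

0.995

A(A) = MTBF/(MTBF+MTTR) = 17360/(17360+81.7) = 0.995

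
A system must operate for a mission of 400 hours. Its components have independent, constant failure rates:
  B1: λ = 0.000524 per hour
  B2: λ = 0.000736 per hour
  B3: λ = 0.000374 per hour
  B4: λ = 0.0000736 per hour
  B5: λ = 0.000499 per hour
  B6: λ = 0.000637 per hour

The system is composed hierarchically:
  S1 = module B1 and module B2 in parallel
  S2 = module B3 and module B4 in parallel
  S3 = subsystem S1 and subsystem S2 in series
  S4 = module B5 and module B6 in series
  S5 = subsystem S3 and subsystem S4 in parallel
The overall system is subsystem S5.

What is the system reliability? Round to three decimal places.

R(B1) = exp(−0.000524 × 400) = 0.81091
R(B2) = exp(−0.000736 × 400) = 0.74498
R(B3) = exp(−0.000374 × 400) = 0.86105
R(B4) = exp(−0.0000736 × 400) = 0.97099
R(B5) = exp(−0.000499 × 400) = 0.81906
R(B6) = exp(−0.000637 × 400) = 0.77507
Parallel (B1 and B2): 1 − (1 − 0.81091)(1 − 0.74498) = 0.95178
Parallel (B3 and B4): 1 − (1 − 0.86105)(1 − 0.97099) = 0.99597
Series ([0.95178] and [0.99597]): 0.95178 × 0.99597 = 0.94794
Series (B5 and B6): 0.81906 × 0.77507 = 0.63483
Parallel ([0.94794] and [0.63483]): 1 − (1 − 0.94794)(1 − 0.63483) = 0.981

0.981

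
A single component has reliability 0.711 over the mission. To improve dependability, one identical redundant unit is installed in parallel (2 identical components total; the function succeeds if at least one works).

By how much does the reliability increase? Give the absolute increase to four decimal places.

R_before = 0.711
R_after = 1 − (1 − 0.711)^2 = 0.9165
ΔR = 0.9165 − 0.711 = 0.2055

0.2055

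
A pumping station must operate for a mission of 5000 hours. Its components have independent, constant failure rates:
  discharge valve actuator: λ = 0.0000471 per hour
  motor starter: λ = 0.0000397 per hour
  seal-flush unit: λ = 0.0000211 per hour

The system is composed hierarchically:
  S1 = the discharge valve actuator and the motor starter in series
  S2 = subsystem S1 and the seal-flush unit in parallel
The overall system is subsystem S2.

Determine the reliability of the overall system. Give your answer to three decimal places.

R(discharge valve actuator) = exp(−0.0000471 × 5000) = 0.79018
R(motor starter) = exp(−0.0000397 × 5000) = 0.81996
R(seal-flush unit) = exp(−0.0000211 × 5000) = 0.89987
Series (discharge valve actuator and motor starter): 0.79018 × 0.81996 = 0.64792
Parallel ([0.64792] and seal-flush unit): 1 − (1 − 0.64792)(1 − 0.89987) = 0.965

0.965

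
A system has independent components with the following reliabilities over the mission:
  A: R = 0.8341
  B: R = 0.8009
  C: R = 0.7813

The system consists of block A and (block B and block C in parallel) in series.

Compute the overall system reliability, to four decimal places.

Parallel (B and C): 1 − (1 − 0.800900)(1 − 0.781300) = 0.956457
Series (A and [0.956457]): 0.834100 × 0.956457 = 0.7978

0.7978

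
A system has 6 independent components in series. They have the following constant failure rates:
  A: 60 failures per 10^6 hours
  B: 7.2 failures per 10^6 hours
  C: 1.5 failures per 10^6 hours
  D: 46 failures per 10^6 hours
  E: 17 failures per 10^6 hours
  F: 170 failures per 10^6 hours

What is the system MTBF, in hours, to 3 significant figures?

Series of exponential components: λ_sys = Σ λ_i
λ_sys = 0.000060 + 0.0000072 + 0.0000015 + 0.000046 + 0.000017 + 0.00017 = 3.0170e-04 /h
MTBF = 1 / λ_sys = 3310 h

3310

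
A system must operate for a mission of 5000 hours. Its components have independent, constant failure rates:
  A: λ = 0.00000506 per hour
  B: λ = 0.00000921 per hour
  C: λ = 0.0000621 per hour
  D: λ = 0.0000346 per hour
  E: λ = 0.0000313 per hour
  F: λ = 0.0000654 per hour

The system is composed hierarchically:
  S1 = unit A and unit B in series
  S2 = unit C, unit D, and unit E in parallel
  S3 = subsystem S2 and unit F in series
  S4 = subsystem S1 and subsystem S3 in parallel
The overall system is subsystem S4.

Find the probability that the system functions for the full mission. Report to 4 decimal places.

0.9805

R(A) = exp(−0.00000506 × 5000) = 0.975017
R(B) = exp(−0.00000921 × 5000) = 0.954994
R(C) = exp(−0.0000621 × 5000) = 0.733080
R(D) = exp(−0.0000346 × 5000) = 0.841138
R(E) = exp(−0.0000313 × 5000) = 0.855132
R(F) = exp(−0.0000654 × 5000) = 0.721084
Series (A and B): 0.975017 × 0.954994 = 0.931135
Parallel (C, D, and E): 1 − (1 − 0.733080)(1 − 0.841138)(1 − 0.855132) = 0.993857
Series ([0.993857] and F): 0.993857 × 0.721084 = 0.716654
Parallel ([0.931135] and [0.716654]): 1 − (1 − 0.931135)(1 − 0.716654) = 0.9805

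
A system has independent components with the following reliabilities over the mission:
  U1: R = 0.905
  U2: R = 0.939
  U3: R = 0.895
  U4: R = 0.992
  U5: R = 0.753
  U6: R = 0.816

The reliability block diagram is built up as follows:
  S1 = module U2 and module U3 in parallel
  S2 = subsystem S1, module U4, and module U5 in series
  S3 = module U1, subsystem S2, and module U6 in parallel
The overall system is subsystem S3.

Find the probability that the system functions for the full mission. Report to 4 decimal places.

0.9955

Parallel (U2 and U3): 1 − (1 − 0.939000)(1 − 0.895000) = 0.993595
Series ([0.993595], U4, and U5): 0.993595 × 0.992000 × 0.753000 = 0.742192
Parallel (U1, [0.742192], and U6): 1 − (1 − 0.905000)(1 − 0.742192)(1 − 0.816000) = 0.9955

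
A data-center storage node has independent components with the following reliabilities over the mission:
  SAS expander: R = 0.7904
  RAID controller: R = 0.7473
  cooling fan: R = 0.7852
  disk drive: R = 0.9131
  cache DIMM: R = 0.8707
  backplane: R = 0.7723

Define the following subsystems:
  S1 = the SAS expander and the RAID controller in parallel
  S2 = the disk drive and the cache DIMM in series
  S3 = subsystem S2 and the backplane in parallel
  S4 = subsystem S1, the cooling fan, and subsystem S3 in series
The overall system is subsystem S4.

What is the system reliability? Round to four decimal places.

Parallel (SAS expander and RAID controller): 1 − (1 − 0.790400)(1 − 0.747300) = 0.947034
Series (disk drive and cache DIMM): 0.913100 × 0.870700 = 0.795036
Parallel ([0.795036] and backplane): 1 − (1 − 0.795036)(1 − 0.772300) = 0.953330
Series ([0.947034], cooling fan, and [0.953330]): 0.947034 × 0.785200 × 0.953330 = 0.7089

0.7089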